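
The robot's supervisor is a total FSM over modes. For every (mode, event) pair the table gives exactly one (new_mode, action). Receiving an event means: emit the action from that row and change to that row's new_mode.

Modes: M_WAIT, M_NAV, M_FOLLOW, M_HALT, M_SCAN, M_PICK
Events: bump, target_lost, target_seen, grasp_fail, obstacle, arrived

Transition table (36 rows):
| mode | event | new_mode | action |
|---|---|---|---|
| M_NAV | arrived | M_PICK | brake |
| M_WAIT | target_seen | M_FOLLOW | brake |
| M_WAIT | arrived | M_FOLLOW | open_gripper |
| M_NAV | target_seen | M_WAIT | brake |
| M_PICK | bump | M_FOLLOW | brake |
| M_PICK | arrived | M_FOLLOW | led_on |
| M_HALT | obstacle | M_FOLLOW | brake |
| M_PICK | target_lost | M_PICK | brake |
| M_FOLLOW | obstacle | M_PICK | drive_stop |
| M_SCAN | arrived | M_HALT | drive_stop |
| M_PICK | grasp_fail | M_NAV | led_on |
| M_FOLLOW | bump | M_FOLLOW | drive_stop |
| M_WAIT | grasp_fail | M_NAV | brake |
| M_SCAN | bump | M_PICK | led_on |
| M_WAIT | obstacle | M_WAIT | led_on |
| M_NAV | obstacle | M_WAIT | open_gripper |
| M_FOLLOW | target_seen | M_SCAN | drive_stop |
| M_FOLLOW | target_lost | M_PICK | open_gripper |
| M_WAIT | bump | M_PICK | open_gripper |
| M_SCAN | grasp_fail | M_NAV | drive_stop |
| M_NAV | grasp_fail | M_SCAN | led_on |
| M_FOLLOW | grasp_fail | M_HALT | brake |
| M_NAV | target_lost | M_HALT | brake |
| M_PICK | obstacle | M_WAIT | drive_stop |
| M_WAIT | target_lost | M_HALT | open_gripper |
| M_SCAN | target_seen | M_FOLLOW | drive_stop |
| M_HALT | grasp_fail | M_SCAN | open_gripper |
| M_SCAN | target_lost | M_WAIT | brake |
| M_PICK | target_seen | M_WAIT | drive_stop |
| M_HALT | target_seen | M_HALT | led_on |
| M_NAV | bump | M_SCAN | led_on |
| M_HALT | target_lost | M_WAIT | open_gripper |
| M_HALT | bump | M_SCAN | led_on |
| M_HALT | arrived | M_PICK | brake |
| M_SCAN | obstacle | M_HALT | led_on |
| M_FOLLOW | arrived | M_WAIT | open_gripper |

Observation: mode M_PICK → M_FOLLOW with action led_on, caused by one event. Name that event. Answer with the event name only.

arrived

try bump: (M_PICK, bump) → (M_FOLLOW, brake)
try target_lost: (M_PICK, target_lost) → (M_PICK, brake)
try target_seen: (M_PICK, target_seen) → (M_WAIT, drive_stop)
try grasp_fail: (M_PICK, grasp_fail) → (M_NAV, led_on)
try obstacle: (M_PICK, obstacle) → (M_WAIT, drive_stop)
try arrived: (M_PICK, arrived) → (M_FOLLOW, led_on)  ← matches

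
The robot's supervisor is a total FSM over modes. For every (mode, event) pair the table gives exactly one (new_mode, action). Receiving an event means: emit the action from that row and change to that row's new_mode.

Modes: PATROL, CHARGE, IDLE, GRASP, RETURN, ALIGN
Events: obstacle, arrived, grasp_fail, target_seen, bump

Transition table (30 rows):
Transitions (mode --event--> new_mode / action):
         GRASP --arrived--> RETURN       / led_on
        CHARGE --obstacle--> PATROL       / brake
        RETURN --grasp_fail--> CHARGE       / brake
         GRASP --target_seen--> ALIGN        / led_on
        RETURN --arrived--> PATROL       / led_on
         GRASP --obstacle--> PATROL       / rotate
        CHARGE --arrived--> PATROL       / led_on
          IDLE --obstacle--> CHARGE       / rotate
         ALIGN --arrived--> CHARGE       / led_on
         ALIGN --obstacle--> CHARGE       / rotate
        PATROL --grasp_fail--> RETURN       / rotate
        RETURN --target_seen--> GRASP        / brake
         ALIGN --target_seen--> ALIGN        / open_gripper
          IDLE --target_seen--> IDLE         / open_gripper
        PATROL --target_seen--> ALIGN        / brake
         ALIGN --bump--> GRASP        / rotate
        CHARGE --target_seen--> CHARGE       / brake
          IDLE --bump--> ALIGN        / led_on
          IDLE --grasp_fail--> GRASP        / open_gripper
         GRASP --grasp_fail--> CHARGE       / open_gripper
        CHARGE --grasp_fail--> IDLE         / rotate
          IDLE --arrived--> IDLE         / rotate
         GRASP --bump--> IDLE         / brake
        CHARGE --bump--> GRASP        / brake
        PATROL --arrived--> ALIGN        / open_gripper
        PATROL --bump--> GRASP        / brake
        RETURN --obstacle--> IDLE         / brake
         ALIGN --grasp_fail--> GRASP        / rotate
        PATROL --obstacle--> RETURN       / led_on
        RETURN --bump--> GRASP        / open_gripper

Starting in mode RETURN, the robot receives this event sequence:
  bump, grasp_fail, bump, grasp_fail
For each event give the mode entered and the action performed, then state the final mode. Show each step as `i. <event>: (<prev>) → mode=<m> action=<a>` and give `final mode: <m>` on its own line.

1. bump: (RETURN) → mode=GRASP action=open_gripper
2. grasp_fail: (GRASP) → mode=CHARGE action=open_gripper
3. bump: (CHARGE) → mode=GRASP action=brake
4. grasp_fail: (GRASP) → mode=CHARGE action=open_gripper

final mode: CHARGE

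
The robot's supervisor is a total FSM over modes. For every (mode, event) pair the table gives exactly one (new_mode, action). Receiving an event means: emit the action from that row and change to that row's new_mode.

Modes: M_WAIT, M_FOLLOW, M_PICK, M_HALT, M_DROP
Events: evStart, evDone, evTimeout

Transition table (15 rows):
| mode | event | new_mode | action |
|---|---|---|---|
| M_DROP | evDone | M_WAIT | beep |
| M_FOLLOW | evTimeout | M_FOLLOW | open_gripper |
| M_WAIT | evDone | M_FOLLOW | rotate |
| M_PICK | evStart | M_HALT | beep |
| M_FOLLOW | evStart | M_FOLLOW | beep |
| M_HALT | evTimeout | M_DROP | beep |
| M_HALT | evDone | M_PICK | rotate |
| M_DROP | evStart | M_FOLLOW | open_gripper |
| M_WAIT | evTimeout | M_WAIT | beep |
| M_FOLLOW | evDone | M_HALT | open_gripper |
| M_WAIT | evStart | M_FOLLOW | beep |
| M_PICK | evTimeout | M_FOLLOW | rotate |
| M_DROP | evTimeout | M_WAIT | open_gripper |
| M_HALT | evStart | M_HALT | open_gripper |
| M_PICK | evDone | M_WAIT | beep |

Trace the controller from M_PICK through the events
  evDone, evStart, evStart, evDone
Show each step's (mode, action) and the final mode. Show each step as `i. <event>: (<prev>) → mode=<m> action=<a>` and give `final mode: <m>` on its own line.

1. evDone: (M_PICK) → mode=M_WAIT action=beep
2. evStart: (M_WAIT) → mode=M_FOLLOW action=beep
3. evStart: (M_FOLLOW) → mode=M_FOLLOW action=beep
4. evDone: (M_FOLLOW) → mode=M_HALT action=open_gripper

final mode: M_HALT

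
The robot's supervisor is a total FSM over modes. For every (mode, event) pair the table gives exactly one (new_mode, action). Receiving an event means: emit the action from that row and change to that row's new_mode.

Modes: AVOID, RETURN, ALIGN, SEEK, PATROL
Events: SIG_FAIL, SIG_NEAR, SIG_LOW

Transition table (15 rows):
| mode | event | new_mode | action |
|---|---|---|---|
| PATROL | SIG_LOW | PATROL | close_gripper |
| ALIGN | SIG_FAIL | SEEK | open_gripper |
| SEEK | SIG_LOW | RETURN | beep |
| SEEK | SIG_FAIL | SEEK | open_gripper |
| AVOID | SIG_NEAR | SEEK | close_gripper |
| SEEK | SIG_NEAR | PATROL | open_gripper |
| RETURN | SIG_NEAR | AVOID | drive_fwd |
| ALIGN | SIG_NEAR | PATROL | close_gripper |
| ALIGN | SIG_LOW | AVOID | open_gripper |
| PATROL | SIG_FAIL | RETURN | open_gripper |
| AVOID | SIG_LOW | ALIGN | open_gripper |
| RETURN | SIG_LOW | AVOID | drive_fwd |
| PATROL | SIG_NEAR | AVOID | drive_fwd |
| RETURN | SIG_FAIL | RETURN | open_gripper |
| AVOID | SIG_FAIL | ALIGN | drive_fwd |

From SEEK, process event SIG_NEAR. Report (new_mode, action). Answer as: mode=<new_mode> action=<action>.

mode=PATROL action=open_gripper

current mode = SEEK; filter table to that mode:
  (SEEK, SIG_LOW) → (RETURN, beep)
  (SEEK, SIG_FAIL) → (SEEK, open_gripper)
  (SEEK, SIG_NEAR) → (PATROL, open_gripper)  ← event matches
event = SIG_NEAR selects (PATROL, open_gripper)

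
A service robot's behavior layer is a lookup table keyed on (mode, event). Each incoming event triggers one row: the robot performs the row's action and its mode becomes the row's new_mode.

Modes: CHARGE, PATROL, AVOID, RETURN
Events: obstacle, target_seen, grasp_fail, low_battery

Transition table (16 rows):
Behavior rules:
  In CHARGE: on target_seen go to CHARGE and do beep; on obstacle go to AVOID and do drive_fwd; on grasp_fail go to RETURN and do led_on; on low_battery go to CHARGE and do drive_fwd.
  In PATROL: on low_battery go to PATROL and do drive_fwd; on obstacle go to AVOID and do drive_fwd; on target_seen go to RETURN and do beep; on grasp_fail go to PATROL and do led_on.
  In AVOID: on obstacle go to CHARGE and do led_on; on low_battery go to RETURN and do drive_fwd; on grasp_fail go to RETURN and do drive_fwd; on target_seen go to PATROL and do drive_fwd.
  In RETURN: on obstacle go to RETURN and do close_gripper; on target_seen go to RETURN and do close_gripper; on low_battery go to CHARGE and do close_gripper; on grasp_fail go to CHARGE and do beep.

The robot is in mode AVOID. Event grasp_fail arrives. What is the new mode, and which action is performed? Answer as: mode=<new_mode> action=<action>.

current mode = AVOID; filter table to that mode:
  (AVOID, obstacle) → (CHARGE, led_on)
  (AVOID, low_battery) → (RETURN, drive_fwd)
  (AVOID, grasp_fail) → (RETURN, drive_fwd)  ← event matches
  (AVOID, target_seen) → (PATROL, drive_fwd)
event = grasp_fail selects (RETURN, drive_fwd)

mode=RETURN action=drive_fwd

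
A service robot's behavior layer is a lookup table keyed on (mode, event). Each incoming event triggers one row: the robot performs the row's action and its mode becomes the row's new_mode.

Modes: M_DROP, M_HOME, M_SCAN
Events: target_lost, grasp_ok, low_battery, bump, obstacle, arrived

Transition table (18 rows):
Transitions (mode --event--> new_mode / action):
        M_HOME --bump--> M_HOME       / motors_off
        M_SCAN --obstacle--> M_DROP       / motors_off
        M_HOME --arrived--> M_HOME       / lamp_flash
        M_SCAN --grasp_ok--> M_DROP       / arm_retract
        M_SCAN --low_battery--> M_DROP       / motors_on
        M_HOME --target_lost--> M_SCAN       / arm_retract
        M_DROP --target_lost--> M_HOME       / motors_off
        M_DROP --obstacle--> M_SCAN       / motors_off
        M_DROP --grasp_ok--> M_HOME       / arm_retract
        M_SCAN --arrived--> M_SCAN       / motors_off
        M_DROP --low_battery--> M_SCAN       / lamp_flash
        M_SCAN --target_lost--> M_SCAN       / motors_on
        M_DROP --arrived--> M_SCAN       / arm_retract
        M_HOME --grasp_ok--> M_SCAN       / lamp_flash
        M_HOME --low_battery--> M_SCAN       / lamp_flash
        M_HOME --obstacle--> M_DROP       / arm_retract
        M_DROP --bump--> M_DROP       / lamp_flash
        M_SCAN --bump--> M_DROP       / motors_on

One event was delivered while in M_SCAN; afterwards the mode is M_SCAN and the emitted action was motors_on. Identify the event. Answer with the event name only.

target_lost

try target_lost: (M_SCAN, target_lost) → (M_SCAN, motors_on)  ← matches
try grasp_ok: (M_SCAN, grasp_ok) → (M_DROP, arm_retract)
try low_battery: (M_SCAN, low_battery) → (M_DROP, motors_on)
try bump: (M_SCAN, bump) → (M_DROP, motors_on)
try obstacle: (M_SCAN, obstacle) → (M_DROP, motors_off)
try arrived: (M_SCAN, arrived) → (M_SCAN, motors_off)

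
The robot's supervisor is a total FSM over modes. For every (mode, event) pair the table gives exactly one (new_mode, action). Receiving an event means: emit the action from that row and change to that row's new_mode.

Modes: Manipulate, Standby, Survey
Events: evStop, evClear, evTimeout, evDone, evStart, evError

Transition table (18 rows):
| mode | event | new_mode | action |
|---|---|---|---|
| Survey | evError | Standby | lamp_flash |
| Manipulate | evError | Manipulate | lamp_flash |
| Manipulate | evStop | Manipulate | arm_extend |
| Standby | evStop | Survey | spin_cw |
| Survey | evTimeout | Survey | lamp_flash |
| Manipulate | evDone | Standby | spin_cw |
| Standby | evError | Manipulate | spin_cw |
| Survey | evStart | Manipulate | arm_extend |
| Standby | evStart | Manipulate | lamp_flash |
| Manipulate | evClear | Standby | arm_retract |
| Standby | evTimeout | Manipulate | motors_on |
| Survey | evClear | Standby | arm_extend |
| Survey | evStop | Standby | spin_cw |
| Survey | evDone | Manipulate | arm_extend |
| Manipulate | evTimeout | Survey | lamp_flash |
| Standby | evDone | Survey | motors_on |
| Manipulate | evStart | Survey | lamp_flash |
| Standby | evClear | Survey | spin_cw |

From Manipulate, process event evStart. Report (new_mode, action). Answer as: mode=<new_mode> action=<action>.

mode=Survey action=lamp_flash

current mode = Manipulate; filter table to that mode:
  (Manipulate, evError) → (Manipulate, lamp_flash)
  (Manipulate, evStop) → (Manipulate, arm_extend)
  (Manipulate, evDone) → (Standby, spin_cw)
  (Manipulate, evClear) → (Standby, arm_retract)
  (Manipulate, evTimeout) → (Survey, lamp_flash)
  (Manipulate, evStart) → (Survey, lamp_flash)  ← event matches
event = evStart selects (Survey, lamp_flash)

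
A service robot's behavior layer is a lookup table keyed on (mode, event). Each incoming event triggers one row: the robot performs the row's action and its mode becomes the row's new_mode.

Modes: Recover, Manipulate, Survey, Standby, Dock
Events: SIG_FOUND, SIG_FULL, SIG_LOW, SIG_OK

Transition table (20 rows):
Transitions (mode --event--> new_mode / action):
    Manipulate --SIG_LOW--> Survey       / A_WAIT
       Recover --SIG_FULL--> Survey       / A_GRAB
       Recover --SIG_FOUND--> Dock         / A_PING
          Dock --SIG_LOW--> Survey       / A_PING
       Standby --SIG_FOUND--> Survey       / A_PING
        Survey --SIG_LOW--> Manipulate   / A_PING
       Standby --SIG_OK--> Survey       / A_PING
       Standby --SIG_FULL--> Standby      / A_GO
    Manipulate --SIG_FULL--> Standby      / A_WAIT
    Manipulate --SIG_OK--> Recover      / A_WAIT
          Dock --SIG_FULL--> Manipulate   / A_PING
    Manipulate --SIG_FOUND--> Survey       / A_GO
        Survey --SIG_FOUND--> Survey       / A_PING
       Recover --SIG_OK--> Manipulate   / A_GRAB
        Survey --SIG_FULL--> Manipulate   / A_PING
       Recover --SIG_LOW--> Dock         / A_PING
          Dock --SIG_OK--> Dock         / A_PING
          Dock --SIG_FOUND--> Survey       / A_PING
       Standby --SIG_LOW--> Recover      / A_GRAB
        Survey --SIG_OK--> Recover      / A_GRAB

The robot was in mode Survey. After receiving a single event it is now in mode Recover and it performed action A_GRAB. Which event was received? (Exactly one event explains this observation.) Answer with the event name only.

SIG_OK

try SIG_FOUND: (Survey, SIG_FOUND) → (Survey, A_PING)
try SIG_FULL: (Survey, SIG_FULL) → (Manipulate, A_PING)
try SIG_LOW: (Survey, SIG_LOW) → (Manipulate, A_PING)
try SIG_OK: (Survey, SIG_OK) → (Recover, A_GRAB)  ← matches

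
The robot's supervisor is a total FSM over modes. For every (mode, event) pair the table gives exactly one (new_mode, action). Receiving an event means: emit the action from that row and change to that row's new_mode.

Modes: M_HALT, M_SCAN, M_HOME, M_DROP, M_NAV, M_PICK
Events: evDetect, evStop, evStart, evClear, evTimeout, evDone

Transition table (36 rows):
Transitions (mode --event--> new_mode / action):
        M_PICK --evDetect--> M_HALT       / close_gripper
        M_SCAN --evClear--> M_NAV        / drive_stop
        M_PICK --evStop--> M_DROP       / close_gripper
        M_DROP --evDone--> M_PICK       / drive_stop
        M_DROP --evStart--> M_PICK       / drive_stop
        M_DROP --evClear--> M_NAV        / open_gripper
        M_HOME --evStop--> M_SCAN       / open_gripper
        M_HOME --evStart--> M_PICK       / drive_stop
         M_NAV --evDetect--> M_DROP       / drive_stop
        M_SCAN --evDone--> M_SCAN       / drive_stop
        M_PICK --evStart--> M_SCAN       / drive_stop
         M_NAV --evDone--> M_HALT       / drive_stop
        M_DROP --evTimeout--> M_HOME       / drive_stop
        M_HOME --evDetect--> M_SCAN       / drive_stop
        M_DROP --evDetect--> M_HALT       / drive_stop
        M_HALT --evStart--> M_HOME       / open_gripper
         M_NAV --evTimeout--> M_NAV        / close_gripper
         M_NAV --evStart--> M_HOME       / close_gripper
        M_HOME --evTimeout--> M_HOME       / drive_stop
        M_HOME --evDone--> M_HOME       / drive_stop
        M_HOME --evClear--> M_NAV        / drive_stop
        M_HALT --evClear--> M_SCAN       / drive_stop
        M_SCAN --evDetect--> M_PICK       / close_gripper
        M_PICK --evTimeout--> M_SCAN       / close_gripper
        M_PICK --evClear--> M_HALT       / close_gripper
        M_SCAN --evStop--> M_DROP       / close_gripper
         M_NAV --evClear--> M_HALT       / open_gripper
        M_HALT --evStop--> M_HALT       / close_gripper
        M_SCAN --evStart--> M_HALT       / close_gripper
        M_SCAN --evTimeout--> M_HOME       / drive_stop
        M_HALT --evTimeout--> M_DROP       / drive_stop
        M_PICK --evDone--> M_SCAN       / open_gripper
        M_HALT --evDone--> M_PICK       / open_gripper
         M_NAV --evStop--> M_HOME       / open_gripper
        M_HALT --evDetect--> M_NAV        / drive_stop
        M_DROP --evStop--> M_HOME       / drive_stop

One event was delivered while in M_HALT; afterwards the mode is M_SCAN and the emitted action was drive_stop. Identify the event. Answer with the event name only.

evClear

try evDetect: (M_HALT, evDetect) → (M_NAV, drive_stop)
try evStop: (M_HALT, evStop) → (M_HALT, close_gripper)
try evStart: (M_HALT, evStart) → (M_HOME, open_gripper)
try evClear: (M_HALT, evClear) → (M_SCAN, drive_stop)  ← matches
try evTimeout: (M_HALT, evTimeout) → (M_DROP, drive_stop)
try evDone: (M_HALT, evDone) → (M_PICK, open_gripper)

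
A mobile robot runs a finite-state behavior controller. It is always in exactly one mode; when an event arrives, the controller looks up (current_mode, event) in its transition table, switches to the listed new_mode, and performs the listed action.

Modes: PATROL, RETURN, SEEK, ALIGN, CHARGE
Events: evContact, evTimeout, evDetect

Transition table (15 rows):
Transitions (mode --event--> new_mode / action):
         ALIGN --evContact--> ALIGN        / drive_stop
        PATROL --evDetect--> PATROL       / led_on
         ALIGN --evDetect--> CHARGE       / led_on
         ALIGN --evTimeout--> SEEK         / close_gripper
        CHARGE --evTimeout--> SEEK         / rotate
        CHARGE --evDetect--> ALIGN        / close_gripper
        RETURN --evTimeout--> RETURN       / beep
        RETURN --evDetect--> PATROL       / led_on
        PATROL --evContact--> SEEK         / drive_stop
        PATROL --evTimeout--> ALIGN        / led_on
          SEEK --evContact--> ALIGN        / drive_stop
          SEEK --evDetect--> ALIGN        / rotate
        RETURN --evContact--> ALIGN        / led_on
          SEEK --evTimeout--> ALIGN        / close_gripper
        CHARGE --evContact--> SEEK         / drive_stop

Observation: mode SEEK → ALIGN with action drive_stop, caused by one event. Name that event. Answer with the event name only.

evContact

try evContact: (SEEK, evContact) → (ALIGN, drive_stop)  ← matches
try evTimeout: (SEEK, evTimeout) → (ALIGN, close_gripper)
try evDetect: (SEEK, evDetect) → (ALIGN, rotate)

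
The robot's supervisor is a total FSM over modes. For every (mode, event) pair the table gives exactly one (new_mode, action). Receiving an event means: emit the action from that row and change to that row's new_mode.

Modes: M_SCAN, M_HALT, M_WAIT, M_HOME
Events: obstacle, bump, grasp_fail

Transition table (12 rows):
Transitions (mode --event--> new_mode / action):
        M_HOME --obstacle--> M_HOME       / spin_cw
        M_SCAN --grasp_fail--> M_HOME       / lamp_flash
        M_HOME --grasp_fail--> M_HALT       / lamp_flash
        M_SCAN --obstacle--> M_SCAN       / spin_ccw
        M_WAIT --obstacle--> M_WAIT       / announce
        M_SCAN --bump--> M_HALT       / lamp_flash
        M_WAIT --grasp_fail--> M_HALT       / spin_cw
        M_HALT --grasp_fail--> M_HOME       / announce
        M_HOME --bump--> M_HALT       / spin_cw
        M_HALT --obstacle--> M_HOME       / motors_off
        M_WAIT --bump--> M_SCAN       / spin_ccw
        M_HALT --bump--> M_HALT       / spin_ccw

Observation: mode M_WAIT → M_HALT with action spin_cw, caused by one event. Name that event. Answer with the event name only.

grasp_fail

try obstacle: (M_WAIT, obstacle) → (M_WAIT, announce)
try bump: (M_WAIT, bump) → (M_SCAN, spin_ccw)
try grasp_fail: (M_WAIT, grasp_fail) → (M_HALT, spin_cw)  ← matches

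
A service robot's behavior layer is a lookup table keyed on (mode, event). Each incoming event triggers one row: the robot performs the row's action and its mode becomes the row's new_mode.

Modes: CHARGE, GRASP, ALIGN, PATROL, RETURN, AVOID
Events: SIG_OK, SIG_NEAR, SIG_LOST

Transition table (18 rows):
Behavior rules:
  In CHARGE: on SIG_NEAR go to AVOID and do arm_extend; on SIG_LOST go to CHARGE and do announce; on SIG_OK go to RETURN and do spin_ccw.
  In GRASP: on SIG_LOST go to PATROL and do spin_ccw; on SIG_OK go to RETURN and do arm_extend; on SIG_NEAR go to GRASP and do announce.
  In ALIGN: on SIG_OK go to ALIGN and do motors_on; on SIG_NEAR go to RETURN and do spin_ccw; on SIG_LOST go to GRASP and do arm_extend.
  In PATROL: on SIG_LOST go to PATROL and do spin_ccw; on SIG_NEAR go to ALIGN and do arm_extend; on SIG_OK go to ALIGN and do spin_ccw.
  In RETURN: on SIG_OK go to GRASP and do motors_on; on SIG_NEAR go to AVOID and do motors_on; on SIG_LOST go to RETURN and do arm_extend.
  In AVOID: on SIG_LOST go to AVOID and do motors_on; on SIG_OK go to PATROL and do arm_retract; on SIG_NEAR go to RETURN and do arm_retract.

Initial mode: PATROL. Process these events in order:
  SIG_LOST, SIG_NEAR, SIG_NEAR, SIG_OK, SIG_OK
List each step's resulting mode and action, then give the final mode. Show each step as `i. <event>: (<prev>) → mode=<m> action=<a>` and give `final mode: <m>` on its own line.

1. SIG_LOST: (PATROL) → mode=PATROL action=spin_ccw
2. SIG_NEAR: (PATROL) → mode=ALIGN action=arm_extend
3. SIG_NEAR: (ALIGN) → mode=RETURN action=spin_ccw
4. SIG_OK: (RETURN) → mode=GRASP action=motors_on
5. SIG_OK: (GRASP) → mode=RETURN action=arm_extend

final mode: RETURN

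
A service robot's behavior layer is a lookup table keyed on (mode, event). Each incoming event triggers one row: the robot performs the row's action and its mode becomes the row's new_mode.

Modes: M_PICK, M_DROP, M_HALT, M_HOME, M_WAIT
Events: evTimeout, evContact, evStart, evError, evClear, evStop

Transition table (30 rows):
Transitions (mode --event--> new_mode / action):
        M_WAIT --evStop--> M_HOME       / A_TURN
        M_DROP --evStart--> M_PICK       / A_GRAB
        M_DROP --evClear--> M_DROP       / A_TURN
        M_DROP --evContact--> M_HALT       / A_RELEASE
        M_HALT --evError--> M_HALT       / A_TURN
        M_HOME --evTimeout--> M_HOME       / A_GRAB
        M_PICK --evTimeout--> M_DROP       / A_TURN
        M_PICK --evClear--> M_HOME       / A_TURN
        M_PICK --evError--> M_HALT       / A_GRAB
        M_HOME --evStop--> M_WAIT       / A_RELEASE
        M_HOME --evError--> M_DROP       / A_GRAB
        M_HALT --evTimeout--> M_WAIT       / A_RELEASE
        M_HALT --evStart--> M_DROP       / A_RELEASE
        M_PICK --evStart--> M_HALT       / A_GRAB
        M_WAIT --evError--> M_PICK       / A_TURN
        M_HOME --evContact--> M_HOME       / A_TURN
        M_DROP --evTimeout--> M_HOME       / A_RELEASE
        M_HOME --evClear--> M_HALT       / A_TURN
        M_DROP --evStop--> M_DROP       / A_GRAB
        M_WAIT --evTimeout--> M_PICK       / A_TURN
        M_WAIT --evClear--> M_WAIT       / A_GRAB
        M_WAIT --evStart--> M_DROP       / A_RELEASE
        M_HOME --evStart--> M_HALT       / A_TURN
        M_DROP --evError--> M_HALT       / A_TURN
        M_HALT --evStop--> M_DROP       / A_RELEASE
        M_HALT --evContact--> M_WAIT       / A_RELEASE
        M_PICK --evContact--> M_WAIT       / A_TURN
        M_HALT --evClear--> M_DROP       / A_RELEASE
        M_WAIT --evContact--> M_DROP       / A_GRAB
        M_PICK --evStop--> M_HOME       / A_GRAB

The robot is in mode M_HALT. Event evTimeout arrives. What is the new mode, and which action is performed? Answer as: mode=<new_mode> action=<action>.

current mode = M_HALT; filter table to that mode:
  (M_HALT, evError) → (M_HALT, A_TURN)
  (M_HALT, evTimeout) → (M_WAIT, A_RELEASE)  ← event matches
  (M_HALT, evStart) → (M_DROP, A_RELEASE)
  (M_HALT, evStop) → (M_DROP, A_RELEASE)
  (M_HALT, evContact) → (M_WAIT, A_RELEASE)
  (M_HALT, evClear) → (M_DROP, A_RELEASE)
event = evTimeout selects (M_WAIT, A_RELEASE)

mode=M_WAIT action=A_RELEASE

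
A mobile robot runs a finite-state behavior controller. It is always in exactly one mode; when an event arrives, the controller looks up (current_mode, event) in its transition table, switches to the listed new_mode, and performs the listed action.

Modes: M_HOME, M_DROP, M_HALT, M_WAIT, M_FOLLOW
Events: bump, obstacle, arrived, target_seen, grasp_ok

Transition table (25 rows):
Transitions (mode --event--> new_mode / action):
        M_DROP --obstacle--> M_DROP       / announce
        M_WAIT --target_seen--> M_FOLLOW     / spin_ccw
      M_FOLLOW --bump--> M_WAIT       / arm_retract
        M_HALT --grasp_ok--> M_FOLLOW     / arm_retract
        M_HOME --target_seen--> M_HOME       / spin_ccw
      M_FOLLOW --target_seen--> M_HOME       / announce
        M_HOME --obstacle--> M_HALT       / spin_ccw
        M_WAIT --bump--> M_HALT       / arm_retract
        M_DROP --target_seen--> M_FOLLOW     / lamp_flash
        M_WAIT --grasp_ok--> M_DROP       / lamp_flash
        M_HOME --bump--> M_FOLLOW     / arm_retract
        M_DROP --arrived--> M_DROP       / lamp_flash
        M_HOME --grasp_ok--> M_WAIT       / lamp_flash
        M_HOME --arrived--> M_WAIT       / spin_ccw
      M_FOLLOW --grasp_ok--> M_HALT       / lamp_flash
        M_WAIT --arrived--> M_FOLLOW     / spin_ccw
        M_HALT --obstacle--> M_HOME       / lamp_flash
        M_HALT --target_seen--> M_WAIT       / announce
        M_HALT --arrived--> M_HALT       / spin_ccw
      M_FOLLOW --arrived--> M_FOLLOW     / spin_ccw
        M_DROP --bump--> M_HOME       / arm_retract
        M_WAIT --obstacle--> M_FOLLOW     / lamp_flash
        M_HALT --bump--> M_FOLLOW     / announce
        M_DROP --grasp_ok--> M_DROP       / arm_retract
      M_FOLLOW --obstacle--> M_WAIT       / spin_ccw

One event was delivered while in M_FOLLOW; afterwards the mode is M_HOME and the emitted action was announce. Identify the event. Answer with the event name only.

target_seen

try bump: (M_FOLLOW, bump) → (M_WAIT, arm_retract)
try obstacle: (M_FOLLOW, obstacle) → (M_WAIT, spin_ccw)
try arrived: (M_FOLLOW, arrived) → (M_FOLLOW, spin_ccw)
try target_seen: (M_FOLLOW, target_seen) → (M_HOME, announce)  ← matches
try grasp_ok: (M_FOLLOW, grasp_ok) → (M_HALT, lamp_flash)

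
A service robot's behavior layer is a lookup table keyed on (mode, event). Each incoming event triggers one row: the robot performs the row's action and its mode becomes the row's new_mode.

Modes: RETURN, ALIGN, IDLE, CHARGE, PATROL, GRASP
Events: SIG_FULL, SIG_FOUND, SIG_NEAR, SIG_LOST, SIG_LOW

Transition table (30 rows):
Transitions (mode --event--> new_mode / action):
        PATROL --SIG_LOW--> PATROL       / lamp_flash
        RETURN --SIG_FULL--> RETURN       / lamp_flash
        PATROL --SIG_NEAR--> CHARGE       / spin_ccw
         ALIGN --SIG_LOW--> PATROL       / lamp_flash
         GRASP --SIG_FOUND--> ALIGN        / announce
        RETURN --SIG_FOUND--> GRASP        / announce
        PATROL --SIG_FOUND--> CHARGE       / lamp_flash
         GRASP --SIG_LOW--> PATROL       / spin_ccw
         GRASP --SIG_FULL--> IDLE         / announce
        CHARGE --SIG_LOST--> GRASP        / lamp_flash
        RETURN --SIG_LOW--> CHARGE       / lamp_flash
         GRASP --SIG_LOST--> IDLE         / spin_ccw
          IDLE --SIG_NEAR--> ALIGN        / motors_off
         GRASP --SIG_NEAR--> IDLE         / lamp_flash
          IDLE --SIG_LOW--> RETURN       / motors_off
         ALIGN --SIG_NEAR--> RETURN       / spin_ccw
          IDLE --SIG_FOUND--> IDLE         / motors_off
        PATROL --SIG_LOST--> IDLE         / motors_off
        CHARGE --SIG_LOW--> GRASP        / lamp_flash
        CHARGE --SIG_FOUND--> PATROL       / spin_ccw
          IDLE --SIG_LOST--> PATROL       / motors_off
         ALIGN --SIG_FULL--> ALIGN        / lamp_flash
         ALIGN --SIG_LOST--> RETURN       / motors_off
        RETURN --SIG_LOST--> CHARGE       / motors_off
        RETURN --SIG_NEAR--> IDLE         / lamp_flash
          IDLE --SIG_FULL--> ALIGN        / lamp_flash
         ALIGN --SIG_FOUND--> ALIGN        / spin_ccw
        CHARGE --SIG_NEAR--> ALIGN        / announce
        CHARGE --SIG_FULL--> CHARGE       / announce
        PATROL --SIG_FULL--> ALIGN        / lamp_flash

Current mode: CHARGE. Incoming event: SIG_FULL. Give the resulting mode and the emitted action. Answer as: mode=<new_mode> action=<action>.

current mode = CHARGE; filter table to that mode:
  (CHARGE, SIG_LOST) → (GRASP, lamp_flash)
  (CHARGE, SIG_LOW) → (GRASP, lamp_flash)
  (CHARGE, SIG_FOUND) → (PATROL, spin_ccw)
  (CHARGE, SIG_NEAR) → (ALIGN, announce)
  (CHARGE, SIG_FULL) → (CHARGE, announce)  ← event matches
event = SIG_FULL selects (CHARGE, announce)

mode=CHARGE action=announce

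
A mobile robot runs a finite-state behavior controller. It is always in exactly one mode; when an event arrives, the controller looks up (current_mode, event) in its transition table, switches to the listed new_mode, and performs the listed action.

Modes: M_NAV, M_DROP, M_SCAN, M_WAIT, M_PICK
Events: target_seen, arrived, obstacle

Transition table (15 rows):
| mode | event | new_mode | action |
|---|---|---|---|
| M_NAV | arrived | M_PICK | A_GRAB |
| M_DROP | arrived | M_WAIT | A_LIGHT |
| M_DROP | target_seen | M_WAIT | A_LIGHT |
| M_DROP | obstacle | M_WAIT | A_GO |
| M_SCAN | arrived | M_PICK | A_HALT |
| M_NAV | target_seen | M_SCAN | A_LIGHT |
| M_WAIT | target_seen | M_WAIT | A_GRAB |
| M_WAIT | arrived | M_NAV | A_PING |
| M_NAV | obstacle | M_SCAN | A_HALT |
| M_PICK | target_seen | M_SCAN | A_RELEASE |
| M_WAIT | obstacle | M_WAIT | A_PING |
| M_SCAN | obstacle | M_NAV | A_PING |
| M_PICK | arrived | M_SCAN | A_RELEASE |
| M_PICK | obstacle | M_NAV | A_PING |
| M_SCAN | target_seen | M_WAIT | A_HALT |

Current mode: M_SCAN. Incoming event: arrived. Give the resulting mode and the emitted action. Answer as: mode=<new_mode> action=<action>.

current mode = M_SCAN; filter table to that mode:
  (M_SCAN, arrived) → (M_PICK, A_HALT)  ← event matches
  (M_SCAN, obstacle) → (M_NAV, A_PING)
  (M_SCAN, target_seen) → (M_WAIT, A_HALT)
event = arrived selects (M_PICK, A_HALT)

mode=M_PICK action=A_HALT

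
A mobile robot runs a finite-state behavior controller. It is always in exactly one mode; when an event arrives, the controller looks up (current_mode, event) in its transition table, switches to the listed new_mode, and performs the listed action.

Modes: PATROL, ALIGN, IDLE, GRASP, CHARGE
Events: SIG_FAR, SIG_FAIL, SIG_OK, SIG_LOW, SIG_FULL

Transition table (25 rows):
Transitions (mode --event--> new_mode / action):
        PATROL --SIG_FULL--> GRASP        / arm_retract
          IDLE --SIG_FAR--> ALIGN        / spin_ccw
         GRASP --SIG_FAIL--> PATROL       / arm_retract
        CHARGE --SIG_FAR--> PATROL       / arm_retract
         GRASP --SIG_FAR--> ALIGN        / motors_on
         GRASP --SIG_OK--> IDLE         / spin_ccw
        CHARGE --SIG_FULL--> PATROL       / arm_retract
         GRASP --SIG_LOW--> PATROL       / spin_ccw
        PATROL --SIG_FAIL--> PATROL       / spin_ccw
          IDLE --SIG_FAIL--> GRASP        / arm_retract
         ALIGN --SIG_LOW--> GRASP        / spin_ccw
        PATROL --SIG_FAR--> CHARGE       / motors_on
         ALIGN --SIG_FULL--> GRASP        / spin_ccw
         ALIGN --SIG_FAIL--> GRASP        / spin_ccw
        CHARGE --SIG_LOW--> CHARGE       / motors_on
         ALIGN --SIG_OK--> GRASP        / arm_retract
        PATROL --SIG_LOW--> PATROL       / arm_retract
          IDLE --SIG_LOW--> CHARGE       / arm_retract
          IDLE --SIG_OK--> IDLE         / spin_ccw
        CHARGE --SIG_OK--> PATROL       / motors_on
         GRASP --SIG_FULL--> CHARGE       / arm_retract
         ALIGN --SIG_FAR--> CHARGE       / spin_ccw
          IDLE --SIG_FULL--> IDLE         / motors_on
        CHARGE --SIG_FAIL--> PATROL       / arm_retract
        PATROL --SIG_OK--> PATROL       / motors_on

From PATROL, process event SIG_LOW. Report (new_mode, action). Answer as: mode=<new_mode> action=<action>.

mode=PATROL action=arm_retract

current mode = PATROL; filter table to that mode:
  (PATROL, SIG_FULL) → (GRASP, arm_retract)
  (PATROL, SIG_FAIL) → (PATROL, spin_ccw)
  (PATROL, SIG_FAR) → (CHARGE, motors_on)
  (PATROL, SIG_LOW) → (PATROL, arm_retract)  ← event matches
  (PATROL, SIG_OK) → (PATROL, motors_on)
event = SIG_LOW selects (PATROL, arm_retract)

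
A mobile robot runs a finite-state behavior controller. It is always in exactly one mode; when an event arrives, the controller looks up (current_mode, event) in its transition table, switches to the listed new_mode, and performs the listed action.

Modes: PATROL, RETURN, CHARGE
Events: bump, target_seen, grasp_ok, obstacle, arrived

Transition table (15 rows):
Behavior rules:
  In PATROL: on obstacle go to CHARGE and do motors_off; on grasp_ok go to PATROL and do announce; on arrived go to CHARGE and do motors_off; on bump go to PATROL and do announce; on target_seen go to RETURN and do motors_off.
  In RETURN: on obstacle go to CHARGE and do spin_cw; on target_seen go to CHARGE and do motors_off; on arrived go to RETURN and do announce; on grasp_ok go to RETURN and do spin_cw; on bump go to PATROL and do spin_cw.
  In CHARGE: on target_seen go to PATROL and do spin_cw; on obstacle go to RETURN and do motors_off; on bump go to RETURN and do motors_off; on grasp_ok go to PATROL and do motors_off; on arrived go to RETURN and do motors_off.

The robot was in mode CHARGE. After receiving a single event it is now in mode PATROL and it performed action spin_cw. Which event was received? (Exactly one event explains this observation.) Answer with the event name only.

try bump: (CHARGE, bump) → (RETURN, motors_off)
try target_seen: (CHARGE, target_seen) → (PATROL, spin_cw)  ← matches
try grasp_ok: (CHARGE, grasp_ok) → (PATROL, motors_off)
try obstacle: (CHARGE, obstacle) → (RETURN, motors_off)
try arrived: (CHARGE, arrived) → (RETURN, motors_off)

target_seen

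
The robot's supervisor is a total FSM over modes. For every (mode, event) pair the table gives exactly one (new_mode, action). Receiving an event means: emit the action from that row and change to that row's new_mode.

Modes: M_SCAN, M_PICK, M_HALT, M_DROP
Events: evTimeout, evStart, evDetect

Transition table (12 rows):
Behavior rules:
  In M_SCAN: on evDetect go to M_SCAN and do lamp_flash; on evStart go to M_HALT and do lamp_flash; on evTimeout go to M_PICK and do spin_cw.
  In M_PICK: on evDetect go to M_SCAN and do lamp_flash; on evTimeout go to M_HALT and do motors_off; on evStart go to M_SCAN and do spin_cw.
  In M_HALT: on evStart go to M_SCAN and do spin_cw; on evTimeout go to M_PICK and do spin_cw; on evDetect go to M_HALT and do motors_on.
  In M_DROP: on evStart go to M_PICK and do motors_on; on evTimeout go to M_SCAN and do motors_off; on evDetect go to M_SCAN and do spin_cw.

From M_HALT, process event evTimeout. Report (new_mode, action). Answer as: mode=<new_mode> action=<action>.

mode=M_PICK action=spin_cw

current mode = M_HALT; filter table to that mode:
  (M_HALT, evStart) → (M_SCAN, spin_cw)
  (M_HALT, evTimeout) → (M_PICK, spin_cw)  ← event matches
  (M_HALT, evDetect) → (M_HALT, motors_on)
event = evTimeout selects (M_PICK, spin_cw)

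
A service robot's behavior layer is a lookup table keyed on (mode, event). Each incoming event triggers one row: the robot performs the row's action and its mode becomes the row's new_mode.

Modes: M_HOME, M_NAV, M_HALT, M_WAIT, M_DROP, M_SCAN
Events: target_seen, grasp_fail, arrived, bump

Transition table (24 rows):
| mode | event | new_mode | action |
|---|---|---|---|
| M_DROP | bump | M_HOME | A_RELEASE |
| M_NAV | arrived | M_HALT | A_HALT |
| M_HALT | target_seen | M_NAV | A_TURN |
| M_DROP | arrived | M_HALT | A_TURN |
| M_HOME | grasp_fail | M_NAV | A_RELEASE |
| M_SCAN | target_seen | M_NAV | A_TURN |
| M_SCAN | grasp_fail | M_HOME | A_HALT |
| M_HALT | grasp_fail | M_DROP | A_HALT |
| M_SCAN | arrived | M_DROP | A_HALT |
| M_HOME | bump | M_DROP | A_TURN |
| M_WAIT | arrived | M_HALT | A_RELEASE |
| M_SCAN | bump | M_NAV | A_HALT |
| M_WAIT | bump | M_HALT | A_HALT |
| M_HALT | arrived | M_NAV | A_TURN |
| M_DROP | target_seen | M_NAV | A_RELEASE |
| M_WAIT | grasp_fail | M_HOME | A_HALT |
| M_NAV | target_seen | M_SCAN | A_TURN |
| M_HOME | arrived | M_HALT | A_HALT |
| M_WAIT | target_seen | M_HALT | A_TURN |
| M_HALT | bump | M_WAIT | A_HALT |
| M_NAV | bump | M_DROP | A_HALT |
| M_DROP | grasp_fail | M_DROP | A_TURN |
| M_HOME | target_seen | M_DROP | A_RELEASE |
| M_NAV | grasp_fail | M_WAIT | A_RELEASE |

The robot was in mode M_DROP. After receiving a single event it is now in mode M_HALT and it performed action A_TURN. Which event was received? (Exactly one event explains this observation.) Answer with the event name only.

arrived

try target_seen: (M_DROP, target_seen) → (M_NAV, A_RELEASE)
try grasp_fail: (M_DROP, grasp_fail) → (M_DROP, A_TURN)
try arrived: (M_DROP, arrived) → (M_HALT, A_TURN)  ← matches
try bump: (M_DROP, bump) → (M_HOME, A_RELEASE)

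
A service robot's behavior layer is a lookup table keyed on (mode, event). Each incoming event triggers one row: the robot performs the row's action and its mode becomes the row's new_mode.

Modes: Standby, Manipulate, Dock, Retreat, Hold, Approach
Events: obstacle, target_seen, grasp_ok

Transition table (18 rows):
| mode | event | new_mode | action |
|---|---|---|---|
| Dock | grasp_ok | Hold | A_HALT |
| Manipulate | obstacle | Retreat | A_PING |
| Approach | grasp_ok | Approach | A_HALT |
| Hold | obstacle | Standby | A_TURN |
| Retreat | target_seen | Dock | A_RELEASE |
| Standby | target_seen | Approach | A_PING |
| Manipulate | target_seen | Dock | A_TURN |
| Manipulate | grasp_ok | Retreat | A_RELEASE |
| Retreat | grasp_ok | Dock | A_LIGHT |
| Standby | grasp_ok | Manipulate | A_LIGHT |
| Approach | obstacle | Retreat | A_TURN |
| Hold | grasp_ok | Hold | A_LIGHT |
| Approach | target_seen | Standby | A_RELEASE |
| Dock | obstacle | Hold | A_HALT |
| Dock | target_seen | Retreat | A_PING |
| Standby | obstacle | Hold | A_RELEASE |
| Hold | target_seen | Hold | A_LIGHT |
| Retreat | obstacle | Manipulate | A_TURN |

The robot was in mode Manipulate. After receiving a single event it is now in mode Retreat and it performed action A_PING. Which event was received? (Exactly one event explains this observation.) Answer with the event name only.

obstacle

try obstacle: (Manipulate, obstacle) → (Retreat, A_PING)  ← matches
try target_seen: (Manipulate, target_seen) → (Dock, A_TURN)
try grasp_ok: (Manipulate, grasp_ok) → (Retreat, A_RELEASE)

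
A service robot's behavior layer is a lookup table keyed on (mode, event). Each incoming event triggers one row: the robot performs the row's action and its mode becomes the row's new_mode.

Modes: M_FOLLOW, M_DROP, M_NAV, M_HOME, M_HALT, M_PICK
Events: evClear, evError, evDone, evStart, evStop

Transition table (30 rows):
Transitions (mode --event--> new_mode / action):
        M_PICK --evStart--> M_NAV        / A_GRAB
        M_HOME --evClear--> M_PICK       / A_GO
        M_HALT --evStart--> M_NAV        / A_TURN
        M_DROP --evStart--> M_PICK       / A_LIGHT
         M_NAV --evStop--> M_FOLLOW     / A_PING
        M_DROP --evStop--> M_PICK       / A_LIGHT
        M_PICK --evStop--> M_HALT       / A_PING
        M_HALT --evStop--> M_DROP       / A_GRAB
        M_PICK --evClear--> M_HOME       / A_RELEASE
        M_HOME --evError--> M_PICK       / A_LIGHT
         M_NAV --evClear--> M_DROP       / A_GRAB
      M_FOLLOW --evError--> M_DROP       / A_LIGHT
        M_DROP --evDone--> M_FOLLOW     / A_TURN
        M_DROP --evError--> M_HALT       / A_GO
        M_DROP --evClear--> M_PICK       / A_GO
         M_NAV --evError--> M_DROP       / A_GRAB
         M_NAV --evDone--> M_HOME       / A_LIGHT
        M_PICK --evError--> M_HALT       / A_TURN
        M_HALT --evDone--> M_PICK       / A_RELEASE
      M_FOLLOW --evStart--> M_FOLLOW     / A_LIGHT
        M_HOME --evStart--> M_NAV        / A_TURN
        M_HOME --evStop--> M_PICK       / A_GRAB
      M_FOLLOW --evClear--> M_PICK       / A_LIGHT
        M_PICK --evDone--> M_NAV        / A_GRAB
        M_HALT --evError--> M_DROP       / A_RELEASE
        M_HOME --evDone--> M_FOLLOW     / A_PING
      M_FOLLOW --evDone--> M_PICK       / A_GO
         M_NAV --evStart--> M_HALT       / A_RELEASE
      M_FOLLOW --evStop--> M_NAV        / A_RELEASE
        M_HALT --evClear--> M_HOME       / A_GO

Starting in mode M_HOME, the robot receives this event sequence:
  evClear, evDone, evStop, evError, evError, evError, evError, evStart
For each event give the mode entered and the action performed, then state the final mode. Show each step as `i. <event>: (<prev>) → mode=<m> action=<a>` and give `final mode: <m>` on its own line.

final mode: M_NAV

1. evClear: (M_HOME) → mode=M_PICK action=A_GO
2. evDone: (M_PICK) → mode=M_NAV action=A_GRAB
3. evStop: (M_NAV) → mode=M_FOLLOW action=A_PING
4. evError: (M_FOLLOW) → mode=M_DROP action=A_LIGHT
5. evError: (M_DROP) → mode=M_HALT action=A_GO
6. evError: (M_HALT) → mode=M_DROP action=A_RELEASE
7. evError: (M_DROP) → mode=M_HALT action=A_GO
8. evStart: (M_HALT) → mode=M_NAV action=A_TURN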